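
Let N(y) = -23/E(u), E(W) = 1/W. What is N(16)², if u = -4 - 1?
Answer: 13225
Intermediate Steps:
u = -5
N(y) = 115 (N(y) = -23/(1/(-5)) = -23/(-⅕) = -23*(-5) = 115)
N(16)² = 115² = 13225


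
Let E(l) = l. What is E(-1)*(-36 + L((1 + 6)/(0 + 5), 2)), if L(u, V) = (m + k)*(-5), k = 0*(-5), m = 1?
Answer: 41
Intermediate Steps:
k = 0
L(u, V) = -5 (L(u, V) = (1 + 0)*(-5) = 1*(-5) = -5)
E(-1)*(-36 + L((1 + 6)/(0 + 5), 2)) = -(-36 - 5) = -1*(-41) = 41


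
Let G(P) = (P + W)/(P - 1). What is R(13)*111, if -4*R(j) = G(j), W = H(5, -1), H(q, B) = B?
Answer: -111/4 ≈ -27.750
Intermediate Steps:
W = -1
G(P) = 1 (G(P) = (P - 1)/(P - 1) = (-1 + P)/(-1 + P) = 1)
R(j) = -¼ (R(j) = -¼*1 = -¼)
R(13)*111 = -¼*111 = -111/4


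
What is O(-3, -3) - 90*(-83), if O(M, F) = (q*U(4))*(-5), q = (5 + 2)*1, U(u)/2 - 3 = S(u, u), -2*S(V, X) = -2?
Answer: 7190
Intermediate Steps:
S(V, X) = 1 (S(V, X) = -½*(-2) = 1)
U(u) = 8 (U(u) = 6 + 2*1 = 6 + 2 = 8)
q = 7 (q = 7*1 = 7)
O(M, F) = -280 (O(M, F) = (7*8)*(-5) = 56*(-5) = -280)
O(-3, -3) - 90*(-83) = -280 - 90*(-83) = -280 + 7470 = 7190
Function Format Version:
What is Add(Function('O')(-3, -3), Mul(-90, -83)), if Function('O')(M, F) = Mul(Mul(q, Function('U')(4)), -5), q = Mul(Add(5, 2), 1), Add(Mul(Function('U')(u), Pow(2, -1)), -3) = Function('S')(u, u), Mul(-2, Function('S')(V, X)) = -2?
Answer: 7190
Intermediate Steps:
Function('S')(V, X) = 1 (Function('S')(V, X) = Mul(Rational(-1, 2), -2) = 1)
Function('U')(u) = 8 (Function('U')(u) = Add(6, Mul(2, 1)) = Add(6, 2) = 8)
q = 7 (q = Mul(7, 1) = 7)
Function('O')(M, F) = -280 (Function('O')(M, F) = Mul(Mul(7, 8), -5) = Mul(56, -5) = -280)
Add(Function('O')(-3, -3), Mul(-90, -83)) = Add(-280, Mul(-90, -83)) = Add(-280, 7470) = 7190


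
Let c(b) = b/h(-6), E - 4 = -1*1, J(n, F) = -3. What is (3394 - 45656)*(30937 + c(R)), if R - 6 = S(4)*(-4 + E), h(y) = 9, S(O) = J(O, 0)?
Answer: -1307501756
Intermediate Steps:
S(O) = -3
E = 3 (E = 4 - 1*1 = 4 - 1 = 3)
R = 9 (R = 6 - 3*(-4 + 3) = 6 - 3*(-1) = 6 + 3 = 9)
c(b) = b/9
(3394 - 45656)*(30937 + c(R)) = (3394 - 45656)*(30937 + (⅑)*9) = -42262*(30937 + 1) = -42262*30938 = -1307501756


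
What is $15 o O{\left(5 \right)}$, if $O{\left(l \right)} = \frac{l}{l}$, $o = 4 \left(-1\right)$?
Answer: $-60$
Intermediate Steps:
$o = -4$
$O{\left(l \right)} = 1$
$15 o O{\left(5 \right)} = 15 \left(-4\right) 1 = \left(-60\right) 1 = -60$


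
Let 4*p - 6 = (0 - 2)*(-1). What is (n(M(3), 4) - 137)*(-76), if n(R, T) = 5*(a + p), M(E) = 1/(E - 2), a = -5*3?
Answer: 15352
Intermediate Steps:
a = -15
M(E) = 1/(-2 + E)
p = 2 (p = 3/2 + ((0 - 2)*(-1))/4 = 3/2 + (-2*(-1))/4 = 3/2 + (¼)*2 = 3/2 + ½ = 2)
n(R, T) = -65 (n(R, T) = 5*(-15 + 2) = 5*(-13) = -65)
(n(M(3), 4) - 137)*(-76) = (-65 - 137)*(-76) = -202*(-76) = 15352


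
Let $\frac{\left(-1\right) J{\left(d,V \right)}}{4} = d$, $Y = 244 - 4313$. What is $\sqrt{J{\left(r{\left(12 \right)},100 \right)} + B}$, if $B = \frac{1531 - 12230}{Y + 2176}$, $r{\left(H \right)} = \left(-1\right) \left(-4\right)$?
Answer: $\frac{i \sqrt{37081977}}{1893} \approx 3.2169 i$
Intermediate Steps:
$r{\left(H \right)} = 4$
$Y = -4069$ ($Y = 244 - 4313 = -4069$)
$J{\left(d,V \right)} = - 4 d$
$B = \frac{10699}{1893}$ ($B = \frac{1531 - 12230}{-4069 + 2176} = - \frac{10699}{-1893} = \left(-10699\right) \left(- \frac{1}{1893}\right) = \frac{10699}{1893} \approx 5.6519$)
$\sqrt{J{\left(r{\left(12 \right)},100 \right)} + B} = \sqrt{\left(-4\right) 4 + \frac{10699}{1893}} = \sqrt{-16 + \frac{10699}{1893}} = \sqrt{- \frac{19589}{1893}} = \frac{i \sqrt{37081977}}{1893}$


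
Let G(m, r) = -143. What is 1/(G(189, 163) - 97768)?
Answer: -1/97911 ≈ -1.0213e-5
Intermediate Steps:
1/(G(189, 163) - 97768) = 1/(-143 - 97768) = 1/(-97911) = -1/97911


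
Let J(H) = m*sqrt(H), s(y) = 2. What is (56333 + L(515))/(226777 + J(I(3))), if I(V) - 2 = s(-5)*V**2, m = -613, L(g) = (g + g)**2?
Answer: 253362748041/51420292349 + 1369727658*sqrt(5)/51420292349 ≈ 4.9869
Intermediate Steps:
L(g) = 4*g**2 (L(g) = (2*g)**2 = 4*g**2)
I(V) = 2 + 2*V**2
J(H) = -613*sqrt(H)
(56333 + L(515))/(226777 + J(I(3))) = (56333 + 4*515**2)/(226777 - 613*sqrt(2 + 2*3**2)) = (56333 + 4*265225)/(226777 - 613*sqrt(2 + 2*9)) = (56333 + 1060900)/(226777 - 613*sqrt(2 + 18)) = 1117233/(226777 - 1226*sqrt(5))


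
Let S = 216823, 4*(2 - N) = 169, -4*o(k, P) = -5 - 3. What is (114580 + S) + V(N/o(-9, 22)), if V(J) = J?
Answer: 2651063/8 ≈ 3.3138e+5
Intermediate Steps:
o(k, P) = 2 (o(k, P) = -(-5 - 3)/4 = -¼*(-8) = 2)
N = -161/4 (N = 2 - ¼*169 = 2 - 169/4 = -161/4 ≈ -40.250)
(114580 + S) + V(N/o(-9, 22)) = (114580 + 216823) - 161/4/2 = 331403 - 161/4*½ = 331403 - 161/8 = 2651063/8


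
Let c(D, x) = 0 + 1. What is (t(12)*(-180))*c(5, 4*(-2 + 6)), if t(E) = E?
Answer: -2160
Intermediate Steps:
c(D, x) = 1
(t(12)*(-180))*c(5, 4*(-2 + 6)) = (12*(-180))*1 = -2160*1 = -2160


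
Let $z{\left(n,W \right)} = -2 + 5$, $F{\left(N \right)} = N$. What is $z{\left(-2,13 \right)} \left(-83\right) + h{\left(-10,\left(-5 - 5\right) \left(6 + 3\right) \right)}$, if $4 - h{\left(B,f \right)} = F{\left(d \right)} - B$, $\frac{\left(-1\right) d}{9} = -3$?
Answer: $-282$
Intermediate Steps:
$d = 27$ ($d = \left(-9\right) \left(-3\right) = 27$)
$h{\left(B,f \right)} = -23 + B$ ($h{\left(B,f \right)} = 4 - \left(27 - B\right) = 4 + \left(-27 + B\right) = -23 + B$)
$z{\left(n,W \right)} = 3$
$z{\left(-2,13 \right)} \left(-83\right) + h{\left(-10,\left(-5 - 5\right) \left(6 + 3\right) \right)} = 3 \left(-83\right) - 33 = -249 - 33 = -282$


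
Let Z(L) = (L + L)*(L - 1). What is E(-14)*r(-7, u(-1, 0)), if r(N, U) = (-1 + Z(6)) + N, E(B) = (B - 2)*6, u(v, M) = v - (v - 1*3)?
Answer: -4992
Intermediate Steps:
u(v, M) = 3 (u(v, M) = v - (v - 3) = v - (-3 + v) = v + (3 - v) = 3)
Z(L) = 2*L*(-1 + L) (Z(L) = (2*L)*(-1 + L) = 2*L*(-1 + L))
E(B) = -12 + 6*B (E(B) = (-2 + B)*6 = -12 + 6*B)
r(N, U) = 59 + N (r(N, U) = (-1 + 2*6*(-1 + 6)) + N = (-1 + 2*6*5) + N = (-1 + 60) + N = 59 + N)
E(-14)*r(-7, u(-1, 0)) = (-12 + 6*(-14))*(59 - 7) = (-12 - 84)*52 = -96*52 = -4992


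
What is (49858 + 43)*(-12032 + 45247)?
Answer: 1657461715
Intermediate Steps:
(49858 + 43)*(-12032 + 45247) = 49901*33215 = 1657461715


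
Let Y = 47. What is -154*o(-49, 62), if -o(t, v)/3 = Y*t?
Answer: -1063986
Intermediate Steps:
o(t, v) = -141*t
-154*o(-49, 62) = -(-21714)*(-49) = -154*6909 = -1063986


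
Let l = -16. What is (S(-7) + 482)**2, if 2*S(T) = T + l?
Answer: 885481/4 ≈ 2.2137e+5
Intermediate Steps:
S(T) = -8 + T/2 (S(T) = (T - 16)/2 = (-16 + T)/2 = -8 + T/2)
(S(-7) + 482)**2 = ((-8 + (1/2)*(-7)) + 482)**2 = ((-8 - 7/2) + 482)**2 = (-23/2 + 482)**2 = (941/2)**2 = 885481/4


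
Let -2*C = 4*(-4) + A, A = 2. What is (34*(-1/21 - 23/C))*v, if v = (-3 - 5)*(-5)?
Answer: -13600/3 ≈ -4533.3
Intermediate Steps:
C = 7 (C = -(4*(-4) + 2)/2 = -(-16 + 2)/2 = -1/2*(-14) = 7)
v = 40 (v = -8*(-5) = 40)
(34*(-1/21 - 23/C))*v = (34*(-1/21 - 23/7))*40 = (34*(-10/3))*40 = -340/3*40 = -13600/3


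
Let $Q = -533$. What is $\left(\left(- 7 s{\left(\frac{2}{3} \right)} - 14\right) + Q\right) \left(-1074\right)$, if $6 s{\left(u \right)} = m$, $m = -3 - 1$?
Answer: $582466$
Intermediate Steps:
$m = -4$
$s{\left(u \right)} = - \frac{2}{3}$ ($s{\left(u \right)} = \frac{1}{6} \left(-4\right) = - \frac{2}{3}$)
$\left(\left(- 7 s{\left(\frac{2}{3} \right)} - 14\right) + Q\right) \left(-1074\right) = \left(\left(\left(-7\right) \left(- \frac{2}{3}\right) - 14\right) - 533\right) \left(-1074\right) = \left(\left(\frac{14}{3} - 14\right) - 533\right) \left(-1074\right) = \left(- \frac{28}{3} - 533\right) \left(-1074\right) = \left(- \frac{1627}{3}\right) \left(-1074\right) = 582466$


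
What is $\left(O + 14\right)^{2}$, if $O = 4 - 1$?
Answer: $289$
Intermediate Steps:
$O = 3$
$\left(O + 14\right)^{2} = \left(3 + 14\right)^{2} = 17^{2} = 289$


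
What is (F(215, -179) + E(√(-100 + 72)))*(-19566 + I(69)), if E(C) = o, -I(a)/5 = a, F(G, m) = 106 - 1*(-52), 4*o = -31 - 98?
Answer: -10015233/4 ≈ -2.5038e+6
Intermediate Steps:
o = -129/4 (o = (-31 - 98)/4 = (¼)*(-129) = -129/4 ≈ -32.250)
F(G, m) = 158 (F(G, m) = 106 + 52 = 158)
I(a) = -5*a
E(C) = -129/4
(F(215, -179) + E(√(-100 + 72)))*(-19566 + I(69)) = (158 - 129/4)*(-19566 - 5*69) = 503*(-19566 - 345)/4 = (503/4)*(-19911) = -10015233/4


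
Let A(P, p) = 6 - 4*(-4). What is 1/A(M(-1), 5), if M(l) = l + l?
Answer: 1/22 ≈ 0.045455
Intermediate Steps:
M(l) = 2*l
A(P, p) = 22 (A(P, p) = 6 + 16 = 22)
1/A(M(-1), 5) = 1/22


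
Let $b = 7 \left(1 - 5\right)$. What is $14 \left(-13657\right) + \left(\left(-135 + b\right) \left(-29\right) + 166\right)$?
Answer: $-186305$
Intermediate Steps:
$b = -28$ ($b = 7 \left(-4\right) = -28$)
$14 \left(-13657\right) + \left(\left(-135 + b\right) \left(-29\right) + 166\right) = 14 \left(-13657\right) + \left(\left(-135 - 28\right) \left(-29\right) + 166\right) = -191198 + \left(\left(-163\right) \left(-29\right) + 166\right) = -191198 + \left(4727 + 166\right) = -191198 + 4893 = -186305$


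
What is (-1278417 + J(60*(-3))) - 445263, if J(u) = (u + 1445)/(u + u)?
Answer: -124105213/72 ≈ -1.7237e+6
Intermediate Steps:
J(u) = (1445 + u)/(2*u) (J(u) = (1445 + u)/((2*u)) = (1445 + u)*(1/(2*u)) = (1445 + u)/(2*u))
(-1278417 + J(60*(-3))) - 445263 = (-1278417 + (1445 + 60*(-3))/(2*((60*(-3))))) - 445263 = (-1278417 + (1/2)*(1445 - 180)/(-180)) - 445263 = (-1278417 + (1/2)*(-1/180)*1265) - 445263 = (-1278417 - 253/72) - 445263 = -92046277/72 - 445263 = -124105213/72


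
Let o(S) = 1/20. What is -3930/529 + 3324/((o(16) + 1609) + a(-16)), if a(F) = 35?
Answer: -94054410/17394049 ≈ -5.4073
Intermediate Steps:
o(S) = 1/20
-3930/529 + 3324/((o(16) + 1609) + a(-16)) = -3930/529 + 3324/((1/20 + 1609) + 35) = -3930*1/529 + 3324/(32181/20 + 35) = -3930/529 + 3324/(32881/20) = -3930/529 + 3324*(20/32881) = -3930/529 + 66480/32881 = -94054410/17394049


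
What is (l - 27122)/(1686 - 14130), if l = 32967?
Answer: -5845/12444 ≈ -0.46970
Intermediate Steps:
(l - 27122)/(1686 - 14130) = (32967 - 27122)/(1686 - 14130) = 5845/(-12444) = 5845*(-1/12444) = -5845/12444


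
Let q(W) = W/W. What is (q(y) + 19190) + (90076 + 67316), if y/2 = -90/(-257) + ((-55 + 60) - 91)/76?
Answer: 176583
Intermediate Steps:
y = -7631/4883 (y = 2*(-90/(-257) + ((-55 + 60) - 91)/76) = 2*(-90*(-1/257) + (5 - 91)*(1/76)) = 2*(90/257 - 86*1/76) = 2*(90/257 - 43/38) = 2*(-7631/9766) = -7631/4883 ≈ -1.5628)
q(W) = 1
(q(y) + 19190) + (90076 + 67316) = (1 + 19190) + (90076 + 67316) = 19191 + 157392 = 176583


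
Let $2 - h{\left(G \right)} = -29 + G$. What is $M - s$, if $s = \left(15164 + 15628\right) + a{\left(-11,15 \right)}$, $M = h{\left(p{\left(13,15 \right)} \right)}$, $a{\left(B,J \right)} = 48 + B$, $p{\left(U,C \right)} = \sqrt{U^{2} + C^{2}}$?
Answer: $-30798 - \sqrt{394} \approx -30818.0$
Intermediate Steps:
$p{\left(U,C \right)} = \sqrt{C^{2} + U^{2}}$
$h{\left(G \right)} = 31 - G$ ($h{\left(G \right)} = 2 - \left(-29 + G\right) = 31 - G$)
$M = 31 - \sqrt{394}$ ($M = 31 - \sqrt{15^{2} + 13^{2}} = 31 - \sqrt{225 + 169} = 31 - \sqrt{394} \approx 11.151$)
$s = 30829$ ($s = \left(15164 + 15628\right) + \left(48 - 11\right) = 30792 + 37 = 30829$)
$M - s = \left(31 - \sqrt{394}\right) - 30829 = -30798 - \sqrt{394}$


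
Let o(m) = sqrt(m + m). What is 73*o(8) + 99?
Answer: 391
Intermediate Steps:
o(m) = sqrt(2)*sqrt(m) (o(m) = sqrt(2*m) = sqrt(2)*sqrt(m))
73*o(8) + 99 = 73*(sqrt(2)*sqrt(8)) + 99 = 73*(sqrt(2)*(2*sqrt(2))) + 99 = 73*4 + 99 = 292 + 99 = 391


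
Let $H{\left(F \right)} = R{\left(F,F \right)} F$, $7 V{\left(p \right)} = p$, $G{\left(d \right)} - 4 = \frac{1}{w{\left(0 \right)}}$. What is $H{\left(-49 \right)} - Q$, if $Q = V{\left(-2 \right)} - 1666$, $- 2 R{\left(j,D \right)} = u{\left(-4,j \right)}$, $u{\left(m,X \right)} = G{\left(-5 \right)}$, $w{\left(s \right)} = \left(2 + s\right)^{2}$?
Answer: $\frac{99143}{56} \approx 1770.4$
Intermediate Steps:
$G{\left(d \right)} = \frac{17}{4}$ ($G{\left(d \right)} = 4 + \frac{1}{\left(2 + 0\right)^{2}} = 4 + \frac{1}{2^{2}} = 4 + \frac{1}{4} = \frac{17}{4}$)
$V{\left(p \right)} = \frac{p}{7}$
$u{\left(m,X \right)} = \frac{17}{4}$
$R{\left(j,D \right)} = - \frac{17}{8}$ ($R{\left(j,D \right)} = \left(- \frac{1}{2}\right) \frac{17}{4} = - \frac{17}{8}$)
$H{\left(F \right)} = - \frac{17 F}{8}$
$Q = - \frac{11664}{7}$ ($Q = \frac{1}{7} \left(-2\right) - 1666 = - \frac{2}{7} - 1666 = - \frac{11664}{7} \approx -1666.3$)
$H{\left(-49 \right)} - Q = \left(- \frac{17}{8}\right) \left(-49\right) - - \frac{11664}{7} = \frac{833}{8} + \frac{11664}{7} = \frac{99143}{56}$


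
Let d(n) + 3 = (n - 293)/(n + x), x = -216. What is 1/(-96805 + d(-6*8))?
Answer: -24/2323361 ≈ -1.0330e-5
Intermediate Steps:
d(n) = -3 + (-293 + n)/(-216 + n) (d(n) = -3 + (n - 293)/(n - 216) = -3 + (-293 + n)/(-216 + n))
1/(-96805 + d(-6*8)) = 1/(-96805 + (355 - (-12)*8)/(-216 - 6*8)) = 1/(-96805 + (355 - 2*(-48))/(-216 - 48)) = 1/(-96805 + (355 + 96)/(-264)) = 1/(-96805 - 1/264*451) = 1/(-96805 - 41/24) = 1/(-2323361/24) = -24/2323361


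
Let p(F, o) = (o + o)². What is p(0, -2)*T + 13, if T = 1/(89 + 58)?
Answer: 1927/147 ≈ 13.109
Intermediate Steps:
p(F, o) = 4*o² (p(F, o) = (2*o)² = 4*o²)
T = 1/147 ≈ 0.0068027
p(0, -2)*T + 13 = (4*(-2)²)*(1/147) + 13 = (4*4)*(1/147) + 13 = 16*(1/147) + 13 = 16/147 + 13 = 1927/147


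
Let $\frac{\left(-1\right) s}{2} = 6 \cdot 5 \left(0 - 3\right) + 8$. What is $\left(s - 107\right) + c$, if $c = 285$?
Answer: $342$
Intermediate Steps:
$s = 164$ ($s = - 2 \left(6 \cdot 5 \left(0 - 3\right) + 8\right) = - 2 \left(6 \cdot 5 \left(-3\right) + 8\right) = - 2 \left(6 \left(-15\right) + 8\right) = - 2 \left(-90 + 8\right) = \left(-2\right) \left(-82\right) = 164$)
$\left(s - 107\right) + c = \left(164 - 107\right) + 285 = 57 + 285 = 342$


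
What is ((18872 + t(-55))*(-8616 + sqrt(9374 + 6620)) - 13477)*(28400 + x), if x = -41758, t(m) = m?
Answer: 2165876125142 - 251357486*sqrt(15994) ≈ 2.1341e+12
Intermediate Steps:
((18872 + t(-55))*(-8616 + sqrt(9374 + 6620)) - 13477)*(28400 + x) = ((18872 - 55)*(-8616 + sqrt(9374 + 6620)) - 13477)*(28400 - 41758) = (18817*(-8616 + sqrt(15994)) - 13477)*(-13358) = ((-162127272 + 18817*sqrt(15994)) - 13477)*(-13358) = (-162140749 + 18817*sqrt(15994))*(-13358) = 2165876125142 - 251357486*sqrt(15994)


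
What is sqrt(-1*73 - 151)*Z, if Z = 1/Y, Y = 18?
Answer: 2*I*sqrt(14)/9 ≈ 0.83148*I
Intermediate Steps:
Z = 1/18 ≈ 0.055556
sqrt(-1*73 - 151)*Z = sqrt(-1*73 - 151)*(1/18) = sqrt(-73 - 151)*(1/18) = sqrt(-224)*(1/18) = (4*I*sqrt(14))*(1/18) = 2*I*sqrt(14)/9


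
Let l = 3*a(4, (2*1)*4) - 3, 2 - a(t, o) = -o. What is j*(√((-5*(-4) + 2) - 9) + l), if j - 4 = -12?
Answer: -216 - 8*√13 ≈ -244.84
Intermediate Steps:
a(t, o) = 2 + o (a(t, o) = 2 - (-1)*o = 2 + o)
j = -8 (j = 4 - 12 = -8)
l = 27 (l = 3*(2 + (2*1)*4) - 3 = 3*(2 + 2*4) - 3 = 3*(2 + 8) - 3 = 3*10 - 3 = 30 - 3 = 27)
j*(√((-5*(-4) + 2) - 9) + l) = -8*(√((-5*(-4) + 2) - 9) + 27) = -8*(√((20 + 2) - 9) + 27) = -8*(√(22 - 9) + 27) = -8*(√13 + 27) = -8*(27 + √13) = -216 - 8*√13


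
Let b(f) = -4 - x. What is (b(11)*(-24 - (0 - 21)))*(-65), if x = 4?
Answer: -1560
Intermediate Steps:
b(f) = -8 (b(f) = -4 - 1*4 = -4 - 4 = -8)
(b(11)*(-24 - (0 - 21)))*(-65) = -8*(-24 - (0 - 21))*(-65) = -8*(-24 - 1*(-21))*(-65) = -8*(-24 + 21)*(-65) = -8*(-3)*(-65) = 24*(-65) = -1560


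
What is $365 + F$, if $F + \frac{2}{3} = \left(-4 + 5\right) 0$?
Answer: $\frac{1093}{3} \approx 364.33$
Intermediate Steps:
$F = - \frac{2}{3}$ ($F = - \frac{2}{3} + \left(-4 + 5\right) 0 = - \frac{2}{3} + 1 \cdot 0 = - \frac{2}{3} + 0 = - \frac{2}{3} \approx -0.66667$)
$365 + F = 365 - \frac{2}{3} = \frac{1093}{3}$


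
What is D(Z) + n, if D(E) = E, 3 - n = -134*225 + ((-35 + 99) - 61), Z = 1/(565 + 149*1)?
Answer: 21527101/714 ≈ 30150.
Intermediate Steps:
Z = 1/714 (Z = 1/(565 + 149) = 1/714 ≈ 0.0014006)
n = 30150 (n = 3 - (-134*225 + ((-35 + 99) - 61)) = 3 - (-30150 + (64 - 61)) = 3 - (-30150 + 3) = 3 - 1*(-30147) = 3 + 30147 = 30150)
D(Z) + n = 1/714 + 30150 = 21527101/714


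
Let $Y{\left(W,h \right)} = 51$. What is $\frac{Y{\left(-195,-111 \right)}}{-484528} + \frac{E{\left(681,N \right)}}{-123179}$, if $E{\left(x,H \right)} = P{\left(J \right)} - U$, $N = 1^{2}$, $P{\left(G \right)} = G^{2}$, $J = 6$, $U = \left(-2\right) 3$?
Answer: $- \frac{3804615}{8526239216} \approx -0.00044622$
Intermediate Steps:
$U = -6$
$N = 1$
$E{\left(x,H \right)} = 42$ ($E{\left(x,H \right)} = 6^{2} - -6 = 36 + 6 = 42$)
$\frac{Y{\left(-195,-111 \right)}}{-484528} + \frac{E{\left(681,N \right)}}{-123179} = \frac{51}{-484528} + \frac{42}{-123179} = 51 \left(- \frac{1}{484528}\right) + 42 \left(- \frac{1}{123179}\right) = - \frac{51}{484528} - \frac{6}{17597} = - \frac{3804615}{8526239216}$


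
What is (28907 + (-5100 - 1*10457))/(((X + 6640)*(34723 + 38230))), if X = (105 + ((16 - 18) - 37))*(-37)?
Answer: 6675/153128347 ≈ 4.3591e-5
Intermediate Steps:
X = -2442 (X = (105 + (-2 - 37))*(-37) = (105 - 39)*(-37) = 66*(-37) = -2442)
(28907 + (-5100 - 1*10457))/(((X + 6640)*(34723 + 38230))) = (28907 + (-5100 - 1*10457))/(((-2442 + 6640)*(34723 + 38230))) = (28907 + (-5100 - 10457))/((4198*72953)) = (28907 - 15557)/306256694 = 13350*(1/306256694) = 6675/153128347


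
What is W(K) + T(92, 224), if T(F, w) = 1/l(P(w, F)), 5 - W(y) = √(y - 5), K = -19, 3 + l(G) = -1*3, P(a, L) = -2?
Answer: 29/6 - 2*I*√6 ≈ 4.8333 - 4.899*I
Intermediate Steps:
l(G) = -6 (l(G) = -3 - 1*3 = -3 - 3 = -6)
W(y) = 5 - √(-5 + y) (W(y) = 5 - √(y - 5) = 5 - √(-5 + y))
T(F, w) = -⅙ (T(F, w) = 1/(-6) = -⅙)
W(K) + T(92, 224) = (5 - √(-5 - 19)) - ⅙ = (5 - √(-24)) - ⅙ = (5 - 2*I*√6) - ⅙ = 29/6 - 2*I*√6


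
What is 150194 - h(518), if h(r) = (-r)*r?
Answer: 418518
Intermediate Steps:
h(r) = -r**2
150194 - h(518) = 150194 - (-1)*518**2 = 150194 - (-1)*268324 = 150194 - 1*(-268324) = 150194 + 268324 = 418518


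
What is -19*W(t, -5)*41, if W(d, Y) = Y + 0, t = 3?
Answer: 3895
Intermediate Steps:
W(d, Y) = Y
-19*W(t, -5)*41 = -19*(-5)*41 = 95*41 = 3895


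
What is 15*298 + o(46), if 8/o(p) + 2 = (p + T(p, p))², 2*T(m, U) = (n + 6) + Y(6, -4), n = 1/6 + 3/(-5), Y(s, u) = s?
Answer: 43118761830/9646249 ≈ 4470.0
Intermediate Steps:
n = -13/30 (n = 1*(⅙) + 3*(-⅕) = ⅙ - ⅗ = -13/30 ≈ -0.43333)
T(m, U) = 347/60 (T(m, U) = ((-13/30 + 6) + 6)/2 = (167/30 + 6)/2 = (½)*(347/30) = 347/60)
o(p) = 8/(-2 + (347/60 + p)²) (o(p) = 8/(-2 + (p + 347/60)²) = 8/(-2 + (347/60 + p)²))
15*298 + o(46) = 15*298 + 28800/(-7200 + (347 + 60*46)²) = 4470 + 28800/(-7200 + (347 + 2760)²) = 4470 + 28800/(-7200 + 3107²) = 4470 + 28800/(-7200 + 9653449) = 4470 + 28800/9646249 = 43118761830/9646249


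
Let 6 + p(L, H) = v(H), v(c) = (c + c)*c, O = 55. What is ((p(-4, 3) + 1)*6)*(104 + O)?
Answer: 12402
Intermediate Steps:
v(c) = 2*c² (v(c) = (2*c)*c = 2*c²)
p(L, H) = -6 + 2*H²
((p(-4, 3) + 1)*6)*(104 + O) = (((-6 + 2*3²) + 1)*6)*(104 + 55) = (((-6 + 2*9) + 1)*6)*159 = (((-6 + 18) + 1)*6)*159 = ((12 + 1)*6)*159 = (13*6)*159 = 78*159 = 12402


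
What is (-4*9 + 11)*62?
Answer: -1550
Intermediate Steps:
(-4*9 + 11)*62 = (-36 + 11)*62 = -25*62 = -1550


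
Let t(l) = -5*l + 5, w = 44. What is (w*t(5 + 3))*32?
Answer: -49280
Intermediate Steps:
t(l) = 5 - 5*l
(w*t(5 + 3))*32 = (44*(5 - 5*(5 + 3)))*32 = (44*(5 - 5*8))*32 = (44*(5 - 40))*32 = (44*(-35))*32 = -1540*32 = -49280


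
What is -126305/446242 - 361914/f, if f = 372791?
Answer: -208586594443/166355001422 ≈ -1.2539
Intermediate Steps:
-126305/446242 - 361914/f = -126305/446242 - 361914/372791 = -208586594443/166355001422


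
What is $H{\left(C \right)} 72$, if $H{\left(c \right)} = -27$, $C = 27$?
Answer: $-1944$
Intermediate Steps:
$H{\left(C \right)} 72 = \left(-27\right) 72 = -1944$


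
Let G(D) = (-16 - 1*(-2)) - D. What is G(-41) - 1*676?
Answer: -649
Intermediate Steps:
G(D) = -14 - D (G(D) = (-16 + 2) - D = -14 - D)
G(-41) - 1*676 = (-14 - 1*(-41)) - 1*676 = (-14 + 41) - 676 = 27 - 676 = -649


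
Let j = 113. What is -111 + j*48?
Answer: 5313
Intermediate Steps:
-111 + j*48 = -111 + 113*48 = -111 + 5424 = 5313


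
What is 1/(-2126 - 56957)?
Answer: -1/59083 ≈ -1.6925e-5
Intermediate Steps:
1/(-2126 - 56957) = 1/(-59083) = -1/59083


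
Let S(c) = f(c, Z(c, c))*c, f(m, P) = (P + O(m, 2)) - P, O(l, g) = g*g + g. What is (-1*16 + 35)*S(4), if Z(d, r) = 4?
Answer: 456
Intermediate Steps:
O(l, g) = g + g² (O(l, g) = g² + g = g + g²)
f(m, P) = 6 (f(m, P) = (P + 2*(1 + 2)) - P = (P + 2*3) - P = (P + 6) - P = (6 + P) - P = 6)
S(c) = 6*c
(-1*16 + 35)*S(4) = (-1*16 + 35)*(6*4) = (-16 + 35)*24 = 19*24 = 456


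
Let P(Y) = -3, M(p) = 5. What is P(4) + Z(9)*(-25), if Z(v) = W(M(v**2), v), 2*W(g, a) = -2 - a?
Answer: 269/2 ≈ 134.50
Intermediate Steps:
W(g, a) = -1 - a/2 (W(g, a) = (-2 - a)/2 = -1 - a/2)
Z(v) = -1 - v/2
P(4) + Z(9)*(-25) = -3 + (-1 - 1/2*9)*(-25) = -3 + (-1 - 9/2)*(-25) = -3 - 11/2*(-25) = -3 + 275/2 = 269/2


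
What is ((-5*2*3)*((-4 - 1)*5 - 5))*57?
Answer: 51300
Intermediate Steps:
((-5*2*3)*((-4 - 1)*5 - 5))*57 = ((-10*3)*(-5*5 - 5))*57 = -30*(-25 - 5)*57 = -30*(-30)*57 = 900*57 = 51300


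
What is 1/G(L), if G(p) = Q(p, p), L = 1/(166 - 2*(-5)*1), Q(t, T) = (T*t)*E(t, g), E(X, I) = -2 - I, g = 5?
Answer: -30976/7 ≈ -4425.1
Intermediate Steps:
Q(t, T) = -7*T*t (Q(t, T) = (T*t)*(-2 - 1*5) = (T*t)*(-2 - 5) = (T*t)*(-7) = -7*T*t)
L = 1/176 (L = 1/(166 + 10*1) = 1/(166 + 10) = 1/176 ≈ 0.0056818)
G(p) = -7*p² (G(p) = -7*p*p = -7*p²)
1/G(L) = 1/(-7*(1/176)²) = 1/(-7*1/30976) = 1/(-7/30976) = -30976/7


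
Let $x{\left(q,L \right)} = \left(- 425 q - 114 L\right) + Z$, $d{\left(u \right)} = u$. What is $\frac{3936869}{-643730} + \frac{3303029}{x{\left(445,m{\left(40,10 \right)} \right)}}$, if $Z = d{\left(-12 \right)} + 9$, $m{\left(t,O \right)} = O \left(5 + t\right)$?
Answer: $- \frac{1536396199051}{77385358220} \approx -19.854$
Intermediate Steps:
$Z = -3$ ($Z = -12 + 9 = -3$)
$x{\left(q,L \right)} = -3 - 425 q - 114 L$ ($x{\left(q,L \right)} = \left(- 425 q - 114 L\right) - 3 = -3 - 425 q - 114 L$)
$\frac{3936869}{-643730} + \frac{3303029}{x{\left(445,m{\left(40,10 \right)} \right)}} = \frac{3936869}{-643730} + \frac{3303029}{-3 - 189125 - 114 \cdot 10 \left(5 + 40\right)} = 3936869 \left(- \frac{1}{643730}\right) + \frac{3303029}{-3 - 189125 - 114 \cdot 10 \cdot 45} = - \frac{3936869}{643730} + \frac{3303029}{-3 - 189125 - 51300} = - \frac{3936869}{643730} + \frac{3303029}{-240428} = - \frac{3936869}{643730} + 3303029 \left(- \frac{1}{240428}\right) = - \frac{3936869}{643730} - \frac{3303029}{240428} = - \frac{1536396199051}{77385358220}$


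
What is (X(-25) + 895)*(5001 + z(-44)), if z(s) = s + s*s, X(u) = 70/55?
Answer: 67958087/11 ≈ 6.1780e+6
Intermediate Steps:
X(u) = 14/11 (X(u) = 70*(1/55) = 14/11)
z(s) = s + s**2
(X(-25) + 895)*(5001 + z(-44)) = (14/11 + 895)*(5001 - 44*(1 - 44)) = 9859*(5001 - 44*(-43))/11 = 9859*(5001 + 1892)/11 = (9859/11)*6893 = 67958087/11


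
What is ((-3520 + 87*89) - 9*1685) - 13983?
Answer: -24925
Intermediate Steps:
((-3520 + 87*89) - 9*1685) - 13983 = ((-3520 + 7743) - 15165) - 13983 = (4223 - 15165) - 13983 = -10942 - 13983 = -24925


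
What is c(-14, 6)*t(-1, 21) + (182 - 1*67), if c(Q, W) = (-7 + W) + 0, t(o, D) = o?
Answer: 116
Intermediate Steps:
c(Q, W) = -7 + W
c(-14, 6)*t(-1, 21) + (182 - 1*67) = (-7 + 6)*(-1) + (182 - 1*67) = -1*(-1) + (182 - 67) = 1 + 115 = 116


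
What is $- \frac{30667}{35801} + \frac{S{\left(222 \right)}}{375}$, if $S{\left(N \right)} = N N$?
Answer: $\frac{584305453}{4475125} \approx 130.57$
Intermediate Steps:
$S{\left(N \right)} = N^{2}$
$- \frac{30667}{35801} + \frac{S{\left(222 \right)}}{375} = - \frac{30667}{35801} + \frac{222^{2}}{375} = \left(-30667\right) \frac{1}{35801} + 49284 \cdot \frac{1}{375} = - \frac{30667}{35801} + \frac{16428}{125} = \frac{584305453}{4475125}$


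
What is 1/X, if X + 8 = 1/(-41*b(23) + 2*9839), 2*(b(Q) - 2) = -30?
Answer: -20211/161687 ≈ -0.12500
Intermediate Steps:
b(Q) = -13 (b(Q) = 2 + (½)*(-30) = 2 - 15 = -13)
X = -161687/20211 (X = -8 + 1/(-41*(-13) + 2*9839) = -8 + 1/(533 + 19678) = -8 + 1/20211 = -161687/20211 ≈ -8.0000)
1/X = 1/(-161687/20211) = -20211/161687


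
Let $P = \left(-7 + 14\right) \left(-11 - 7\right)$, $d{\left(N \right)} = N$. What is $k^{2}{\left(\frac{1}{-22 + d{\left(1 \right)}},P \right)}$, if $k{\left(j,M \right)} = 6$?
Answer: $36$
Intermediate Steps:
$P = -126$ ($P = 7 \left(-18\right) = -126$)
$k^{2}{\left(\frac{1}{-22 + d{\left(1 \right)}},P \right)} = 6^{2} = 36$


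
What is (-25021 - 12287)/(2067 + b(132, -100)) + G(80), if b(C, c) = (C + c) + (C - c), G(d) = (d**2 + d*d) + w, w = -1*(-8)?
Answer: 9939380/777 ≈ 12792.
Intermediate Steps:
w = 8
G(d) = 8 + 2*d**2 (G(d) = (d**2 + d*d) + 8 = (d**2 + d**2) + 8 = 2*d**2 + 8 = 8 + 2*d**2)
b(C, c) = 2*C
(-25021 - 12287)/(2067 + b(132, -100)) + G(80) = (-25021 - 12287)/(2067 + 2*132) + (8 + 2*80**2) = -37308/(2067 + 264) + (8 + 2*6400) = -37308/2331 + (8 + 12800) = -37308*1/2331 + 12808 = -12436/777 + 12808 = 9939380/777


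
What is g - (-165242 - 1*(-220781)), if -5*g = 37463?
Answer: -315158/5 ≈ -63032.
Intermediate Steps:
g = -37463/5 (g = -⅕*37463 = -37463/5 ≈ -7492.6)
g - (-165242 - 1*(-220781)) = -37463/5 - (-165242 - 1*(-220781)) = -37463/5 - (-165242 + 220781) = -37463/5 - 1*55539 = -37463/5 - 55539 = -315158/5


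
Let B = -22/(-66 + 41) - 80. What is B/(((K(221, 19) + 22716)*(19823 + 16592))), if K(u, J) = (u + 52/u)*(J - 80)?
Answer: -33626/142702191625 ≈ -2.3564e-7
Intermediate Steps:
K(u, J) = (-80 + J)*(u + 52/u) (K(u, J) = (u + 52/u)*(-80 + J) = (-80 + J)*(u + 52/u))
B = -1978/25 (B = -22/(-25) - 80 = -22*(-1/25) - 80 = 22/25 - 80 = -1978/25 ≈ -79.120)
B/(((K(221, 19) + 22716)*(19823 + 16592))) = -1978*1/((19823 + 16592)*((-4160 + 52*19 + 221**2*(-80 + 19))/221 + 22716))/25 = -1978*1/(36415*((-4160 + 988 + 48841*(-61))/221 + 22716))/25 = -1978*1/(36415*((-4160 + 988 - 2979301)/221 + 22716))/25 = -1978*1/(36415*((1/221)*(-2982473) + 22716))/25 = -1978*1/(36415*(-229421/17 + 22716))/25 = -1978/(25*((156751/17)*36415)) = -1978/(25*5708087665/17) = -1978/25*17/5708087665 = -33626/142702191625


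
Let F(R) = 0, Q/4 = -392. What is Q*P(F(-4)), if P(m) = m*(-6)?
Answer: 0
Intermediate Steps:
Q = -1568 (Q = 4*(-392) = -1568)
P(m) = -6*m
Q*P(F(-4)) = -(-9408)*0 = -1568*0 = 0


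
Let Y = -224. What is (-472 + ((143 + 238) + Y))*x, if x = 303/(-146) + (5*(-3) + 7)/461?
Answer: 44368065/67306 ≈ 659.20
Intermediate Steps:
x = -140851/67306 (x = 303*(-1/146) + (-15 + 7)*(1/461) = -303/146 - 8*1/461 = -303/146 - 8/461 = -140851/67306 ≈ -2.0927)
(-472 + ((143 + 238) + Y))*x = (-472 + ((143 + 238) - 224))*(-140851/67306) = (-472 + (381 - 224))*(-140851/67306) = (-472 + 157)*(-140851/67306) = -315*(-140851/67306) = 44368065/67306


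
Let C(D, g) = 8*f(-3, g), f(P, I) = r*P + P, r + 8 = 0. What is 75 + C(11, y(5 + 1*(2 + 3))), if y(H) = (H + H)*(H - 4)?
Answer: 243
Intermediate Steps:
r = -8 (r = -8 + 0 = -8)
y(H) = 2*H*(-4 + H) (y(H) = (2*H)*(-4 + H) = 2*H*(-4 + H))
f(P, I) = -7*P (f(P, I) = -8*P + P = -7*P)
C(D, g) = 168 (C(D, g) = 8*(-7*(-3)) = 8*21 = 168)
75 + C(11, y(5 + 1*(2 + 3))) = 75 + 168 = 243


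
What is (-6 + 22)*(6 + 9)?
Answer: 240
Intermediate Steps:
(-6 + 22)*(6 + 9) = 16*15 = 240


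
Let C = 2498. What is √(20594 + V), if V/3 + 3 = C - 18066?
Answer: I*√26119 ≈ 161.61*I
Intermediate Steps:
V = -46713 (V = -9 + 3*(2498 - 18066) = -9 + 3*(-15568) = -9 - 46704 = -46713)
√(20594 + V) = √(20594 - 46713) = √(-26119) = I*√26119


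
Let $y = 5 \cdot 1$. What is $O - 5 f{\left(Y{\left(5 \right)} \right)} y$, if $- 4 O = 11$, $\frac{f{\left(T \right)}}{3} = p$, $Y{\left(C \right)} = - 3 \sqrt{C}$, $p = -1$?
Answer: $- \frac{825}{4} \approx -206.25$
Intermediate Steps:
$f{\left(T \right)} = -3$ ($f{\left(T \right)} = 3 \left(-1\right) = -3$)
$O = - \frac{11}{4}$ ($O = \left(- \frac{1}{4}\right) 11 = - \frac{11}{4} \approx -2.75$)
$y = 5$
$O - 5 f{\left(Y{\left(5 \right)} \right)} y = - \frac{11 \left(-5\right) \left(-3\right) 5}{4} = - \frac{11 \cdot 15 \cdot 5}{4} = \left(- \frac{11}{4}\right) 75 = - \frac{825}{4}$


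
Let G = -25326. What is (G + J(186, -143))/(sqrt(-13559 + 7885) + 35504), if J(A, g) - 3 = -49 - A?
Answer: -453705616/630269845 + 12779*I*sqrt(5674)/630269845 ≈ -0.71986 + 0.0015273*I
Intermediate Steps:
J(A, g) = -46 - A (J(A, g) = 3 + (-49 - A) = -46 - A)
(G + J(186, -143))/(sqrt(-13559 + 7885) + 35504) = (-25326 + (-46 - 1*186))/(sqrt(-13559 + 7885) + 35504) = (-25326 + (-46 - 186))/(sqrt(-5674) + 35504) = (-25326 - 232)/(I*sqrt(5674) + 35504) = -25558/(35504 + I*sqrt(5674))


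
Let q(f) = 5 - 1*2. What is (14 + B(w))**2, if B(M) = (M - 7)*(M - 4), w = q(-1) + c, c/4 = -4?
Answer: 125316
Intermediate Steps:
c = -16 (c = 4*(-4) = -16)
q(f) = 3 (q(f) = 5 - 2 = 3)
w = -13 (w = 3 - 16 = -13)
B(M) = (-7 + M)*(-4 + M)
(14 + B(w))**2 = (14 + (28 + (-13)**2 - 11*(-13)))**2 = (14 + (28 + 169 + 143))**2 = (14 + 340)**2 = 354**2 = 125316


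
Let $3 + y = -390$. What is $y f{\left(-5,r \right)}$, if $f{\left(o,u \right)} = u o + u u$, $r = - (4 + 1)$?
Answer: $-19650$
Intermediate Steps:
$r = -5$ ($r = \left(-1\right) 5 = -5$)
$f{\left(o,u \right)} = u^{2} + o u$ ($f{\left(o,u \right)} = o u + u^{2} = u^{2} + o u$)
$y = -393$ ($y = -3 - 390 = -393$)
$y f{\left(-5,r \right)} = - 393 \left(- 5 \left(-5 - 5\right)\right) = - 393 \left(\left(-5\right) \left(-10\right)\right) = \left(-393\right) 50 = -19650$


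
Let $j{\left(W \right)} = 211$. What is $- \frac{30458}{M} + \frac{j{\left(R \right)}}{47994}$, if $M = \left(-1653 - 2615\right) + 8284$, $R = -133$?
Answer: $- \frac{365238469}{48185976} \approx -7.5798$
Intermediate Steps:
$M = 4016$ ($M = -4268 + 8284 = 4016$)
$- \frac{30458}{M} + \frac{j{\left(R \right)}}{47994} = - \frac{30458}{4016} + \frac{211}{47994} = \left(-30458\right) \frac{1}{4016} + 211 \cdot \frac{1}{47994} = - \frac{15229}{2008} + \frac{211}{47994} = - \frac{365238469}{48185976}$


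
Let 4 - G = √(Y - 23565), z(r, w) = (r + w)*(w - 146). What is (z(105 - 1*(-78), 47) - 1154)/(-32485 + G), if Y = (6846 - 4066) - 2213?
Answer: 259025148/351679453 - 23924*I*√22998/1055038359 ≈ 0.73654 - 0.0034388*I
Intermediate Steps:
Y = 567 (Y = 2780 - 2213 = 567)
z(r, w) = (-146 + w)*(r + w) (z(r, w) = (r + w)*(-146 + w) = (-146 + w)*(r + w))
G = 4 - I*√22998 (G = 4 - √(567 - 23565) = 4 - √(-22998) = 4 - I*√22998 ≈ 4.0 - 151.65*I)
(z(105 - 1*(-78), 47) - 1154)/(-32485 + G) = ((47² - 146*(105 - 1*(-78)) - 146*47 + (105 - 1*(-78))*47) - 1154)/(-32485 + (4 - I*√22998)) = ((2209 - 146*(105 + 78) - 6862 + (105 + 78)*47) - 1154)/(-32481 - I*√22998) = ((2209 - 146*183 - 6862 + 183*47) - 1154)/(-32481 - I*√22998) = ((2209 - 26718 - 6862 + 8601) - 1154)/(-32481 - I*√22998) = (-22770 - 1154)/(-32481 - I*√22998) = -23924/(-32481 - I*√22998)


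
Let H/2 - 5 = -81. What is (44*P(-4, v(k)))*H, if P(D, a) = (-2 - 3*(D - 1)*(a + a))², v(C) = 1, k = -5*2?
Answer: -5243392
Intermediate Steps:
k = -10
H = -152 (H = 10 + 2*(-81) = 10 - 162 = -152)
P(D, a) = (-2 - 6*a*(-1 + D))² (P(D, a) = (-2 - 3*(-1 + D)*2*a)² = (-2 - 6*a*(-1 + D))²)
(44*P(-4, v(k)))*H = (44*(4*(1 - 3*1 + 3*(-4)*1)²))*(-152) = (44*(4*(1 - 3 - 12)²))*(-152) = (44*(4*(-14)²))*(-152) = (44*(4*196))*(-152) = (44*784)*(-152) = 34496*(-152) = -5243392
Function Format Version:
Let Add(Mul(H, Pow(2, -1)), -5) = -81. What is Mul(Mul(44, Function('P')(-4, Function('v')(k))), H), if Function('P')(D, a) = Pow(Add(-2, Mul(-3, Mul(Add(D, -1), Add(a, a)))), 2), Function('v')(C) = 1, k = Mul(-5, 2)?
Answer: -5243392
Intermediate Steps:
k = -10
H = -152 (H = Add(10, Mul(2, -81)) = Add(10, -162) = -152)
Function('P')(D, a) = Pow(Add(-2, Mul(-6, a, Add(-1, D))), 2) (Function('P')(D, a) = Pow(Add(-2, Mul(-3, Mul(Add(-1, D), Mul(2, a)))), 2) = Pow(Add(-2, Mul(-3, Mul(2, a, Add(-1, D)))), 2) = Pow(Add(-2, Mul(-6, a, Add(-1, D))), 2))
Mul(Mul(44, Function('P')(-4, Function('v')(k))), H) = Mul(Mul(44, Mul(4, Pow(Add(1, Mul(-3, 1), Mul(3, -4, 1)), 2))), -152) = Mul(Mul(44, Mul(4, Pow(Add(1, -3, -12), 2))), -152) = Mul(Mul(44, Mul(4, Pow(-14, 2))), -152) = Mul(Mul(44, Mul(4, 196)), -152) = Mul(Mul(44, 784), -152) = Mul(34496, -152) = -5243392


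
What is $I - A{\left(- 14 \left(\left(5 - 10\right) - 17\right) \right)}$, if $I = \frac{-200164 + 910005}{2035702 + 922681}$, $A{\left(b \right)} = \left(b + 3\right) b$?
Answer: $- \frac{283376880963}{2958383} \approx -95788.0$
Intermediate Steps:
$A{\left(b \right)} = b \left(3 + b\right)$ ($A{\left(b \right)} = \left(3 + b\right) b = b \left(3 + b\right)$)
$I = \frac{709841}{2958383} \approx 0.23994$
$I - A{\left(- 14 \left(\left(5 - 10\right) - 17\right) \right)} = \frac{709841}{2958383} - - 14 \left(\left(5 - 10\right) - 17\right) \left(3 - 14 \left(\left(5 - 10\right) - 17\right)\right) = \frac{709841}{2958383} - - 14 \left(-5 - 17\right) \left(3 - 14 \left(-5 - 17\right)\right) = \frac{709841}{2958383} - \left(-14\right) \left(-22\right) \left(3 - -308\right) = \frac{709841}{2958383} - 308 \left(3 + 308\right) = \frac{709841}{2958383} - 308 \cdot 311 = \frac{709841}{2958383} - 95788 = - \frac{283376880963}{2958383}$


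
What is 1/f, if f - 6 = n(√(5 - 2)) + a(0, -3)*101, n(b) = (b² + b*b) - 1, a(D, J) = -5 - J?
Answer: -1/191 ≈ -0.0052356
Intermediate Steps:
n(b) = -1 + 2*b² (n(b) = (b² + b²) - 1 = 2*b² - 1 = -1 + 2*b²)
f = -191 (f = 6 + ((-1 + 2*(√(5 - 2))²) + (-5 - 1*(-3))*101) = 6 + ((-1 + 2*(√3)²) + (-5 + 3)*101) = 6 + ((-1 + 2*3) - 2*101) = 6 + ((-1 + 6) - 202) = 6 + (5 - 202) = 6 - 197 = -191)
1/f = 1/(-191) = -1/191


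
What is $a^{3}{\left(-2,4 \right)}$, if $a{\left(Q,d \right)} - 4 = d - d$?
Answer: $64$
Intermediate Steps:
$a{\left(Q,d \right)} = 4$ ($a{\left(Q,d \right)} = 4 + \left(d - d\right) = 4 + 0 = 4$)
$a^{3}{\left(-2,4 \right)} = 4^{3} = 64$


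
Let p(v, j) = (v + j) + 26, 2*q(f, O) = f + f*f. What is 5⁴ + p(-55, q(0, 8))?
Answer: 596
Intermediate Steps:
q(f, O) = f/2 + f²/2 (q(f, O) = (f + f*f)/2 = (f + f²)/2 = f/2 + f²/2)
p(v, j) = 26 + j + v (p(v, j) = (j + v) + 26 = 26 + j + v)
5⁴ + p(-55, q(0, 8)) = 5⁴ + (26 + (½)*0*(1 + 0) - 55) = 625 + (26 + (½)*0*1 - 55) = 625 + (26 + 0 - 55) = 625 - 29 = 596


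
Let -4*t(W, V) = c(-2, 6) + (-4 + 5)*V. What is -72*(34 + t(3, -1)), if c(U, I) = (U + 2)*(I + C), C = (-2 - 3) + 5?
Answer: -2466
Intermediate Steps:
C = 0 (C = -5 + 5 = 0)
c(U, I) = I*(2 + U) (c(U, I) = (U + 2)*(I + 0) = (2 + U)*I = I*(2 + U))
t(W, V) = -V/4 (t(W, V) = -(6*(2 - 2) + (-4 + 5)*V)/4 = -(6*0 + 1*V)/4 = -(0 + V)/4 = -V/4)
-72*(34 + t(3, -1)) = -72*(34 - ¼*(-1)) = -72*(34 + ¼) = -72*137/4 = -2466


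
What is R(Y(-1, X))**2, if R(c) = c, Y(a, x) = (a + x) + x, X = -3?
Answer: 49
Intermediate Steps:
Y(a, x) = a + 2*x
R(Y(-1, X))**2 = (-1 + 2*(-3))**2 = (-1 - 6)**2 = (-7)**2 = 49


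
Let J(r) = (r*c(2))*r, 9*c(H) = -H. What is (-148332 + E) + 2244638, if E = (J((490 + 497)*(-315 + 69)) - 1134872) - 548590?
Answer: -13100211868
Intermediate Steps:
c(H) = -H/9 (c(H) = (-H)/9 = -H/9)
J(r) = -2*r²/9 (J(r) = (r*(-⅑*2))*r = (r*(-2/9))*r = (-2*r/9)*r = -2*r²/9)
E = -13102308174 (E = (-2*(-315 + 69)²*(490 + 497)²/9 - 1134872) - 548590 = (-2*(987*(-246))²/9 - 1134872) - 548590 = (-2/9*(-242802)² - 1134872) - 548590 = (-2/9*58952811204 - 1134872) - 548590 = (-13100624712 - 1134872) - 548590 = -13101759584 - 548590 = -13102308174)
(-148332 + E) + 2244638 = (-148332 - 13102308174) + 2244638 = -13102456506 + 2244638 = -13100211868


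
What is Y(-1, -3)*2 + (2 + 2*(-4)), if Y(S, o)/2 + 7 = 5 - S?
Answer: -10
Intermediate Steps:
Y(S, o) = -4 - 2*S (Y(S, o) = -14 + 2*(5 - S) = -14 + (10 - 2*S) = -4 - 2*S)
Y(-1, -3)*2 + (2 + 2*(-4)) = (-4 - 2*(-1))*2 + (2 + 2*(-4)) = (-4 + 2)*2 + (2 - 8) = -2*2 - 6 = -4 - 6 = -10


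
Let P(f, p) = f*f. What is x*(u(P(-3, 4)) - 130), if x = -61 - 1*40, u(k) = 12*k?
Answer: 2222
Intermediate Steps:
P(f, p) = f²
x = -101 (x = -61 - 40 = -101)
x*(u(P(-3, 4)) - 130) = -101*(12*(-3)² - 130) = -101*(12*9 - 130) = -101*(108 - 130) = -101*(-22) = 2222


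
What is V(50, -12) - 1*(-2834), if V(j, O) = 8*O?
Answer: 2738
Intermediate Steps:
V(50, -12) - 1*(-2834) = 8*(-12) - 1*(-2834) = -96 + 2834 = 2738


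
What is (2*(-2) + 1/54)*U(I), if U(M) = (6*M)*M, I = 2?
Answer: -860/9 ≈ -95.556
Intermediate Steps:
U(M) = 6*M**2
(2*(-2) + 1/54)*U(I) = (2*(-2) + 1/54)*(6*2**2) = (-4 + 1/54)*(6*4) = -215/54*24 = -860/9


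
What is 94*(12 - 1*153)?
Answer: -13254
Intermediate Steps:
94*(12 - 1*153) = 94*(12 - 153) = 94*(-141) = -13254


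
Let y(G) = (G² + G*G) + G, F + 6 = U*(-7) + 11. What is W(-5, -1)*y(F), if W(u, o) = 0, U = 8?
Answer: 0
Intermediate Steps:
F = -51 (F = -6 + (8*(-7) + 11) = -6 + (-56 + 11) = -6 - 45 = -51)
y(G) = G + 2*G² (y(G) = (G² + G²) + G = 2*G² + G = G + 2*G²)
W(-5, -1)*y(F) = 0*(-51*(1 + 2*(-51))) = 0*(-51*(1 - 102)) = 0*(-51*(-101)) = 0*5151 = 0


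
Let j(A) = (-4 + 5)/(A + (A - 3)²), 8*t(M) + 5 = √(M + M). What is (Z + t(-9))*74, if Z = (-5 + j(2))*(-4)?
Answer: 16021/12 + 111*I*√2/4 ≈ 1335.1 + 39.244*I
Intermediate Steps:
t(M) = -5/8 + √2*√M/8 (t(M) = -5/8 + √(M + M)/8 = -5/8 + √(2*M)/8 = -5/8 + (√2*√M)/8 = -5/8 + √2*√M/8)
j(A) = 1/(A + (-3 + A)²)
Z = 56/3 (Z = (-5 + 1/(2 + (-3 + 2)²))*(-4) = (-5 + 1/(2 + (-1)²))*(-4) = (-5 + 1/(2 + 1))*(-4) = (-5 + 1/3)*(-4) = (-5 + ⅓)*(-4) = -14/3*(-4) = 56/3 ≈ 18.667)
(Z + t(-9))*74 = (56/3 + (-5/8 + √2*√(-9)/8))*74 = (56/3 + (-5/8 + √2*(3*I)/8))*74 = (56/3 + (-5/8 + 3*I*√2/8))*74 = (433/24 + 3*I*√2/8)*74 = 16021/12 + 111*I*√2/4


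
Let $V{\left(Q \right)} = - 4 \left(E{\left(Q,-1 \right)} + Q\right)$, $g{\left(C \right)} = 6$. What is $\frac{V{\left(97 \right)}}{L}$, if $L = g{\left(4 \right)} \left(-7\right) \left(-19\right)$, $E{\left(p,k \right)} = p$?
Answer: $- \frac{388}{399} \approx -0.97243$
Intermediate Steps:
$V{\left(Q \right)} = - 8 Q$ ($V{\left(Q \right)} = - 4 \left(Q + Q\right) = - 4 \cdot 2 Q = - 8 Q$)
$L = 798$ ($L = 6 \left(-7\right) \left(-19\right) = \left(-42\right) \left(-19\right) = 798$)
$\frac{V{\left(97 \right)}}{L} = \frac{\left(-8\right) 97}{798} = \left(-776\right) \frac{1}{798} = - \frac{388}{399}$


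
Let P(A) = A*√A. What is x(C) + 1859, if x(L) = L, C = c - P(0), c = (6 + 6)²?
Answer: 2003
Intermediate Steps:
P(A) = A^(3/2)
c = 144 (c = 12² = 144)
C = 144 (C = 144 - 0^(3/2) = 144 - 1*0 = 144 + 0 = 144)
x(C) + 1859 = 144 + 1859 = 2003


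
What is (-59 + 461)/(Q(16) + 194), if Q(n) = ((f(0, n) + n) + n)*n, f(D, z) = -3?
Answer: 201/329 ≈ 0.61094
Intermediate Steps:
Q(n) = n*(-3 + 2*n) (Q(n) = ((-3 + n) + n)*n = (-3 + 2*n)*n = n*(-3 + 2*n))
(-59 + 461)/(Q(16) + 194) = (-59 + 461)/(16*(-3 + 2*16) + 194) = 402/(16*(-3 + 32) + 194) = 402/(16*29 + 194) = 402/(464 + 194) = 402/658 = 402*(1/658) = 201/329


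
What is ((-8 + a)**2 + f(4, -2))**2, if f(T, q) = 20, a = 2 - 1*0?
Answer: 3136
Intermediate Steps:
a = 2 (a = 2 + 0 = 2)
((-8 + a)**2 + f(4, -2))**2 = ((-8 + 2)**2 + 20)**2 = ((-6)**2 + 20)**2 = (36 + 20)**2 = 56**2 = 3136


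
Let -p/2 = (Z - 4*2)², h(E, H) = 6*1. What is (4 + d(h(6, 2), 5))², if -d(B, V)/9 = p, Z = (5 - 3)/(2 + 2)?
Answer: 4133089/4 ≈ 1.0333e+6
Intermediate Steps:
h(E, H) = 6
Z = ½ (Z = 2/4 = 2*(¼) = ½ ≈ 0.50000)
p = -225/2 (p = -2*(½ - 4*2)² = -2*(½ - 8)² = -2*(-15/2)² = -2*225/4 = -225/2 ≈ -112.50)
d(B, V) = 2025/2 (d(B, V) = -9*(-225/2) = 2025/2)
(4 + d(h(6, 2), 5))² = (4 + 2025/2)² = (2033/2)² = 4133089/4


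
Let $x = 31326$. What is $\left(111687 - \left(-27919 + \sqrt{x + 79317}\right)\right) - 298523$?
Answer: $-158917 - \sqrt{110643} \approx -1.5925 \cdot 10^{5}$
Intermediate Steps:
$\left(111687 - \left(-27919 + \sqrt{x + 79317}\right)\right) - 298523 = \left(111687 + \left(27919 - \sqrt{31326 + 79317}\right)\right) - 298523 = \left(111687 + \left(27919 - \sqrt{110643}\right)\right) - 298523 = \left(139606 - \sqrt{110643}\right) - 298523 = -158917 - \sqrt{110643}$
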